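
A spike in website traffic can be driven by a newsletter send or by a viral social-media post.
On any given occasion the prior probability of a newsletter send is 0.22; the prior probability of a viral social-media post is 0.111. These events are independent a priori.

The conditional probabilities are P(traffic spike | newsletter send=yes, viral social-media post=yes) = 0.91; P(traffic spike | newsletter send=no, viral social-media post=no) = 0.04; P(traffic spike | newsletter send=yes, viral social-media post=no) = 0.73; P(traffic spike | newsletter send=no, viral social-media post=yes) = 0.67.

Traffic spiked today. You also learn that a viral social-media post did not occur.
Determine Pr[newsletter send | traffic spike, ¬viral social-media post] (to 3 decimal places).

Pr[newsletter send | traffic spike, ¬viral social-media post] ≈ 0.837

Enumerate both values of newsletter send and weight by the priors:
  P(traffic spike | ¬viral social-media post) = 0.04*0.78 + 0.73*0.22
        = 0.031200 + 0.160600 = 0.191800
The terms with newsletter send present sum to 0.160600, so
  P(newsletter send | traffic spike, ¬viral social-media post) = 0.160600 / 0.191800 ≈ 0.837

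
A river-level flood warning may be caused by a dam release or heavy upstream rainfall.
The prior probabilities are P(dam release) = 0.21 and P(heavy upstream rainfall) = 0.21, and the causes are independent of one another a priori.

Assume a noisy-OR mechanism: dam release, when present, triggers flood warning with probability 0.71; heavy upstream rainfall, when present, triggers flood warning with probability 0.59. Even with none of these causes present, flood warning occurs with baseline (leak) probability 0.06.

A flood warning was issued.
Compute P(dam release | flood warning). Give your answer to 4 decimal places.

P(dam release | flood warning) ≈ 0.5341

Under noisy-OR, P(flood warning | causes) = 1 − (1−0.06)·∏(1−qᵢ) over the active causes.
Enumerate the 4 (dam release, heavy upstream rainfall) configurations and weight by the priors:
  P(flood warning) = 0.06*0.79*0.79 + 0.6146*0.79*0.21 + 0.7274*0.21*0.79 + 0.888234*0.21*0.21
        = 0.037446 + 0.101962 + 0.120676 + 0.039171 = 0.299255
Keeping only the dam release-present terms gives 0.159847, so
  P(dam release | flood warning) = 0.159847 / 0.299255 ≈ 0.5341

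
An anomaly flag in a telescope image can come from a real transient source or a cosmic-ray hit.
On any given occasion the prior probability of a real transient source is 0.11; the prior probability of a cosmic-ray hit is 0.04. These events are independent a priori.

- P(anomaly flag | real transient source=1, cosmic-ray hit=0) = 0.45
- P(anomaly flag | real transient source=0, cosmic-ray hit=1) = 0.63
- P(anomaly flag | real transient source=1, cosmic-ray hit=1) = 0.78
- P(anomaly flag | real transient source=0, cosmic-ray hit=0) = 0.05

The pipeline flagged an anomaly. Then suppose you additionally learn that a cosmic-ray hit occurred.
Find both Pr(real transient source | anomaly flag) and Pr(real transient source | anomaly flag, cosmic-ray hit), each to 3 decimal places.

Pr(real transient source | anomaly flag) ≈ 0.439; Pr(real transient source | anomaly flag, cosmic-ray hit) ≈ 0.133

For the numerator, keep only real transient source=true terms: 0.047520 + 0.003432 = 0.050952
Normalizer over all consistent configurations: 0.05·0.89·0.96 + 0.63·0.89·0.04 + 0.45·0.11·0.96 + 0.78·0.11·0.04 = 0.116100
P(real transient source | anomaly flag) = 0.050952/0.116100 ≈ 0.439

With the extra evidence:
Weight on real transient source=true, given the evidence: 0.78*0.11 = 0.085800
The normalizing constant is 0.63*0.89 + 0.78*0.11 = 0.646500
P(real transient source | anomaly flag, cosmic-ray hit) = 0.085800/0.646500 ≈ 0.133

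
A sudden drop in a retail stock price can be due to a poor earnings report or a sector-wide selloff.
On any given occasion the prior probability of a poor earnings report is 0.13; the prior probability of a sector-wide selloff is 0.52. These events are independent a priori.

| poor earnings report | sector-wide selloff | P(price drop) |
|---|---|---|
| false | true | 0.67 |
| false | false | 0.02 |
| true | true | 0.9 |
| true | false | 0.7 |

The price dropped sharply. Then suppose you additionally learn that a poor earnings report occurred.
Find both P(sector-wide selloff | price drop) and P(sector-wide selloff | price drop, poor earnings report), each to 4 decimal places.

P(sector-wide selloff | price drop) ≈ 0.8749; P(sector-wide selloff | price drop, poor earnings report) ≈ 0.5821

P(price drop) = 0.02×0.87×0.48 + 0.67×0.87×0.52 + 0.7×0.13×0.48 + 0.9×0.13×0.52 = 0.008352 + 0.303108 + 0.043680 + 0.060840 = 0.415980
Restricting to configurations with sector-wide selloff present: 0.303108 + 0.060840 = 0.363948.
So P(sector-wide selloff | price drop) = 0.363948/0.415980 ≈ 0.8749.

With the extra evidence:
Weight on sector-wide selloff=true, given the evidence: 0.9·0.52 = 0.468000
The normalizing constant is 0.7·0.48 + 0.9·0.52 = 0.804000
P(sector-wide selloff | price drop, poor earnings report) = 0.468000/0.804000 ≈ 0.5821
— poor earnings report explains away the evidence for sector-wide selloff.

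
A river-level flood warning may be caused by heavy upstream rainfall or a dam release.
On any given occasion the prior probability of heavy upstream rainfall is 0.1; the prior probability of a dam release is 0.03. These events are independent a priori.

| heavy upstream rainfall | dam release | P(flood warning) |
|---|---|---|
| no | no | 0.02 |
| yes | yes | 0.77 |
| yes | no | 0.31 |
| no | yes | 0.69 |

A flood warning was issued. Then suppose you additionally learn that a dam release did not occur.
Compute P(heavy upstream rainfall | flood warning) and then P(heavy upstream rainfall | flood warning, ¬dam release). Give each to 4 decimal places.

P(flood warning) = 0.02·0.9·0.97 + 0.69·0.9·0.03 + 0.31·0.1·0.97 + 0.77·0.1·0.03 = 0.017460 + 0.018630 + 0.030070 + 0.002310 = 0.068470
Restricting to configurations with heavy upstream rainfall present: 0.030070 + 0.002310 = 0.032380.
P(heavy upstream rainfall | flood warning) = 0.032380 / 0.068470 ≈ 0.4729

Now also conditioning on dam release≠true:
Numerator (weight on configurations with heavy upstream rainfall): 0.31·0.1 = 0.031000
Normalizer over all consistent configurations: 0.02·0.9 + 0.31·0.1 = 0.049000
Posterior = 0.031000 / 0.049000 ≈ 0.6327

P(heavy upstream rainfall | flood warning) ≈ 0.4729; P(heavy upstream rainfall | flood warning, ¬dam release) ≈ 0.6327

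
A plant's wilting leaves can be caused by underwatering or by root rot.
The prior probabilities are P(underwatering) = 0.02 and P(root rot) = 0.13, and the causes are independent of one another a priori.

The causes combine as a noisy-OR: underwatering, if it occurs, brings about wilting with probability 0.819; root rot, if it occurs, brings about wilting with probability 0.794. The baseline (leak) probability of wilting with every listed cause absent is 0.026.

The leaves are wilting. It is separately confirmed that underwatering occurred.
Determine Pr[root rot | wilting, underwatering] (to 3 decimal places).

Pr[root rot | wilting, underwatering] ≈ 0.149

Under noisy-OR, P(wilting | causes) = 1 − (1−0.026)·∏(1−qᵢ) over the active causes.
P(wilting | underwatering) = 0.823706×0.87 + 0.963683×0.13 = 0.716624 + 0.125279 = 0.841903
Of this, 0.125279 comes from 0.963683×0.13 (the root rot=true cases).
P(root rot | wilting, underwatering) = 0.125279 / 0.841903 ≈ 0.149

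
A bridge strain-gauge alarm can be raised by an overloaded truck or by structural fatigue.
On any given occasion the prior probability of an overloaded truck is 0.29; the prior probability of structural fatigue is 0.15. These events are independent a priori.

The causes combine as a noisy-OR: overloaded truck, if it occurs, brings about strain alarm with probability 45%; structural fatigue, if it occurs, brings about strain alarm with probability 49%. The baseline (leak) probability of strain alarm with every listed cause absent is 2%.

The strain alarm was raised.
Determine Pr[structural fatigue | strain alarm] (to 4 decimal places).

Under noisy-OR, P(strain alarm | causes) = 1 − (1−0.02)·∏(1−qᵢ) over the active causes.
P(strain alarm) = 0.02×0.71×0.85 + 0.5002×0.71×0.15 + 0.461×0.29×0.85 + 0.72511×0.29×0.15 = 0.012070 + 0.053271 + 0.113637 + 0.031542 = 0.210520
Of this, 0.084813 comes from 0.053271 + 0.031542 (the structural fatigue=true cases).
Hence the posterior is 0.084813/0.210520 ≈ 0.4029.

Pr[structural fatigue | strain alarm] ≈ 0.4029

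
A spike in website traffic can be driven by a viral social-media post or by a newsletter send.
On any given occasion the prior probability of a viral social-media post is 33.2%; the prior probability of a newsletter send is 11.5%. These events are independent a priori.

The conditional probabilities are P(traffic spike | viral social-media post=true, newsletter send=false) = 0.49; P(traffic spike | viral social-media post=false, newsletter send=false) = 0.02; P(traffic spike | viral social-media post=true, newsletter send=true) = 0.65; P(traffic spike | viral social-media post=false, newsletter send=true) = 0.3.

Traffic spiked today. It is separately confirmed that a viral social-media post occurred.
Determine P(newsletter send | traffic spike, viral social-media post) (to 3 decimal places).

Weight on newsletter send=true, given the evidence: 0.65×0.115 = 0.074750
The normalizing constant is 0.49×0.885 + 0.65×0.115 = 0.508400
Posterior = 0.074750 / 0.508400 ≈ 0.147

P(newsletter send | traffic spike, viral social-media post) ≈ 0.147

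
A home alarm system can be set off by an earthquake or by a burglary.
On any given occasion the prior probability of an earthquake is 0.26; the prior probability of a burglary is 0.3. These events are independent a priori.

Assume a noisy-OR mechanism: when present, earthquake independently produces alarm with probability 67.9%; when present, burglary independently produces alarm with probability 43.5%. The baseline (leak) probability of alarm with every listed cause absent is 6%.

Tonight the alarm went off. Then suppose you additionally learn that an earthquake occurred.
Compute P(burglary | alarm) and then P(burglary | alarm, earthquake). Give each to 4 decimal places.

P(burglary | alarm) ≈ 0.5163; P(burglary | alarm, earthquake) ≈ 0.3374

Under noisy-OR, P(alarm | causes) = 1 − (1−0.06)·∏(1−qᵢ) over the active causes.
Numerator (weight on configurations with burglary): 0.104096 + 0.064702 = 0.168798
Denominator P(alarm): 0.06×0.74×0.7 + 0.4689×0.74×0.3 + 0.69826×0.26×0.7 + 0.829517×0.26×0.3 = 0.326961
Posterior = 0.168798 / 0.326961 ≈ 0.5163

Now condition on the additional information:
For the numerator, keep only burglary=true terms: 0.829517×0.3 = 0.248855
Normalizer over all consistent configurations: 0.69826×0.7 + 0.829517×0.3 = 0.737637
P(burglary | alarm, earthquake) = 0.248855/0.737637 ≈ 0.3374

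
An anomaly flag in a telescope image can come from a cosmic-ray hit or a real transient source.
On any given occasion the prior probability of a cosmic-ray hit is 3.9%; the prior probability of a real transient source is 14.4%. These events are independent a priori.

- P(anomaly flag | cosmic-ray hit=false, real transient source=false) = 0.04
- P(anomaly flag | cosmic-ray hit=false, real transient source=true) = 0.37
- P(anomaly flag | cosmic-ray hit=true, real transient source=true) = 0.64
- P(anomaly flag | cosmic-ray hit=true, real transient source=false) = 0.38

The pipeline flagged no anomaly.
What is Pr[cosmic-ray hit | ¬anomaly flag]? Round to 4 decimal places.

Pr[cosmic-ray hit | ¬anomaly flag] ≈ 0.0253

P(¬anomaly flag) = 0.96×0.961×0.856 + 0.63×0.961×0.144 + 0.62×0.039×0.856 + 0.36×0.039×0.144 = 0.789711 + 0.087182 + 0.020698 + 0.002022 = 0.899613
The cosmic-ray hit-present share is 0.020698 + 0.002022 = 0.022720.
Hence the posterior is 0.022720/0.899613 ≈ 0.0253.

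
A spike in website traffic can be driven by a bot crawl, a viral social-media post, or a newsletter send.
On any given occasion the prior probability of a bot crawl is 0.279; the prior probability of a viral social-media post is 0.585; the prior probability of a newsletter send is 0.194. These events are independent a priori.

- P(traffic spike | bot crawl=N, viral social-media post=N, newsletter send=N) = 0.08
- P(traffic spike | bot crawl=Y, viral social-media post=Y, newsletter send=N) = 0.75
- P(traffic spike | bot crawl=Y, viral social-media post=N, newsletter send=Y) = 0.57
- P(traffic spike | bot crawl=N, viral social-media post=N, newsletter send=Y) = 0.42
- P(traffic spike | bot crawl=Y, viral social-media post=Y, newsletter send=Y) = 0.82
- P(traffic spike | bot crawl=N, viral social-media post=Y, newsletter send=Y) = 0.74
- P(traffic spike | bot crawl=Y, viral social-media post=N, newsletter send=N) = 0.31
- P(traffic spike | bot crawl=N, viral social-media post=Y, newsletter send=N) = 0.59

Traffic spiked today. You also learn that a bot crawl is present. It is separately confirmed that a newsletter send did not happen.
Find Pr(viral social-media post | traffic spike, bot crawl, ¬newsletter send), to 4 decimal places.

P(traffic spike | bot crawl, ¬newsletter send) = 0.31*0.415 + 0.75*0.585 = 0.128650 + 0.438750 = 0.567400
Restricting to configurations with viral social-media post present: 0.75*0.585 = 0.438750.
Hence the posterior is 0.438750/0.567400 ≈ 0.7733.

Pr(viral social-media post | traffic spike, bot crawl, ¬newsletter send) ≈ 0.7733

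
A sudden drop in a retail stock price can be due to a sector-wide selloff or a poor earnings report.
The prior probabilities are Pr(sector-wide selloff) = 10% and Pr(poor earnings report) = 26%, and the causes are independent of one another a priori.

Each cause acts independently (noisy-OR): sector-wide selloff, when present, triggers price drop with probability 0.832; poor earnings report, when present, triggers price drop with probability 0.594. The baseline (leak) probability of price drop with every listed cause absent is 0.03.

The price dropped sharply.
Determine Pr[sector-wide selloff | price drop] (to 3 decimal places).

Pr[sector-wide selloff | price drop] ≈ 0.348

Under noisy-OR, P(price drop | causes) = 1 − (1−0.03)·∏(1−qᵢ) over the active causes.
By total probability over the 4 (sector-wide selloff, poor earnings report) configurations:
  P(price drop) = 0.03*0.9*0.74 + 0.60618*0.9*0.26 + 0.83704*0.1*0.74 + 0.933838*0.1*0.26
        = 0.019980 + 0.141846 + 0.061941 + 0.024280 = 0.248047
Keeping only the sector-wide selloff-present terms gives 0.086221, so
  P(sector-wide selloff | price drop) = 0.086221 / 0.248047 ≈ 0.348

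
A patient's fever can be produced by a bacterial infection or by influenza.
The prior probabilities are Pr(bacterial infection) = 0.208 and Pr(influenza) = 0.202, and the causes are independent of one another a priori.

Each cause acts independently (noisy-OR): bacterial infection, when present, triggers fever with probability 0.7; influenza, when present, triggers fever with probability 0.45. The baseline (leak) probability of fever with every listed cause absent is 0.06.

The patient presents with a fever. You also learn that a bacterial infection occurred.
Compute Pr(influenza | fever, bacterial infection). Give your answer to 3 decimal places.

Pr(influenza | fever, bacterial infection) ≈ 0.230

Under noisy-OR, P(fever | causes) = 1 − (1−0.06)·∏(1−qᵢ) over the active causes.
P(fever | bacterial infection) = 0.718*0.798 + 0.8449*0.202 = 0.572964 + 0.170670 = 0.743634
The influenza-present share is 0.8449*0.202 = 0.170670.
P(influenza | fever, bacterial infection) = 0.170670 / 0.743634 ≈ 0.230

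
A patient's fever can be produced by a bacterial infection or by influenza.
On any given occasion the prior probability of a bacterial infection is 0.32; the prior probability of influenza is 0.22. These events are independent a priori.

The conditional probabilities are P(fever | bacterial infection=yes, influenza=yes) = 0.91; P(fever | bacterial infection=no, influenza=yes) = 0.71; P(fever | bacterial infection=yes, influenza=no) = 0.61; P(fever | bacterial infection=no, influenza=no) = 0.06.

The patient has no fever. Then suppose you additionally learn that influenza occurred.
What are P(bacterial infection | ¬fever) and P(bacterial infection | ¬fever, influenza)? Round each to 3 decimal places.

P(bacterial infection | ¬fever) ≈ 0.161; P(bacterial infection | ¬fever, influenza) ≈ 0.127

Numerator (weight on configurations with bacterial infection): 0.097344 + 0.006336 = 0.103680
Normalizer over all consistent configurations: 0.94*0.68*0.78 + 0.29*0.68*0.22 + 0.39*0.32*0.78 + 0.09*0.32*0.22 = 0.645640
P(bacterial infection | ¬fever) = 0.103680/0.645640 ≈ 0.161

Now also conditioning on influenza=true:
For the numerator, keep only bacterial infection=true terms: 0.09×0.32 = 0.028800
Denominator P(¬fever | influenza): 0.29×0.68 + 0.09×0.32 = 0.226000
P(bacterial infection | ¬fever, influenza) = 0.028800/0.226000 ≈ 0.127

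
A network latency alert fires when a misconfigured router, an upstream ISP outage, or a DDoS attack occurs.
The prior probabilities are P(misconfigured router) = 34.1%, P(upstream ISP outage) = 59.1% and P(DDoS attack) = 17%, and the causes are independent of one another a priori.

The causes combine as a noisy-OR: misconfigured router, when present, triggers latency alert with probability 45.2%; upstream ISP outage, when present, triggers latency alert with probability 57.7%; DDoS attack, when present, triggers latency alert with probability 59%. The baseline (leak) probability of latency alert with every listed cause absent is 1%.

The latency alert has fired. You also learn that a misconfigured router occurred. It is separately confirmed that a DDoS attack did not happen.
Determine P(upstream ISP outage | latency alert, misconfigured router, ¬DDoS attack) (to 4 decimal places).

P(upstream ISP outage | latency alert, misconfigured router, ¬DDoS attack) ≈ 0.7088

Under noisy-OR, P(latency alert | causes) = 1 − (1−0.01)·∏(1−qᵢ) over the active causes.
Enumerate both values of upstream ISP outage and weight by the priors:
  P(latency alert | misconfigured router, ¬DDoS attack) = 0.45748×0.409 + 0.770514×0.591
        = 0.187109 + 0.455374 = 0.642483
The terms with upstream ISP outage present sum to 0.455374, so
  P(upstream ISP outage | latency alert, misconfigured router, ¬DDoS attack) = 0.455374 / 0.642483 ≈ 0.7088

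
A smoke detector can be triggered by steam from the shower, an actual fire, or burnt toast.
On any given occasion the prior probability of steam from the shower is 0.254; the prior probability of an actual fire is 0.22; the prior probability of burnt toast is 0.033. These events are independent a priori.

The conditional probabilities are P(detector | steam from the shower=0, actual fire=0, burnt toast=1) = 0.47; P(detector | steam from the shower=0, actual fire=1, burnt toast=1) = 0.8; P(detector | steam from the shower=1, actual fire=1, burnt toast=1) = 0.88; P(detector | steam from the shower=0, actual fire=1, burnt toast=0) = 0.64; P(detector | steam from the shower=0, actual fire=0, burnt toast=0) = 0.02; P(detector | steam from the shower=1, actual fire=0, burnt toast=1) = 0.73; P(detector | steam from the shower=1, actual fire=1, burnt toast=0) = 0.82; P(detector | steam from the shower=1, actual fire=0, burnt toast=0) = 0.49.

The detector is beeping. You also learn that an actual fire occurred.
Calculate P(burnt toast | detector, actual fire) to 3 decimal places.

Enumerate the 4 (steam from the shower, burnt toast) configurations and weight by the priors:
  P(detector | actual fire) = 0.64*0.746*0.967 + 0.8*0.746*0.033 + 0.82*0.254*0.967 + 0.88*0.254*0.033
        = 0.461684 + 0.019694 + 0.201407 + 0.007376 = 0.690161
The terms with burnt toast present sum to 0.027070, so
  P(burnt toast | detector, actual fire) = 0.027070 / 0.690161 ≈ 0.039

P(burnt toast | detector, actual fire) ≈ 0.039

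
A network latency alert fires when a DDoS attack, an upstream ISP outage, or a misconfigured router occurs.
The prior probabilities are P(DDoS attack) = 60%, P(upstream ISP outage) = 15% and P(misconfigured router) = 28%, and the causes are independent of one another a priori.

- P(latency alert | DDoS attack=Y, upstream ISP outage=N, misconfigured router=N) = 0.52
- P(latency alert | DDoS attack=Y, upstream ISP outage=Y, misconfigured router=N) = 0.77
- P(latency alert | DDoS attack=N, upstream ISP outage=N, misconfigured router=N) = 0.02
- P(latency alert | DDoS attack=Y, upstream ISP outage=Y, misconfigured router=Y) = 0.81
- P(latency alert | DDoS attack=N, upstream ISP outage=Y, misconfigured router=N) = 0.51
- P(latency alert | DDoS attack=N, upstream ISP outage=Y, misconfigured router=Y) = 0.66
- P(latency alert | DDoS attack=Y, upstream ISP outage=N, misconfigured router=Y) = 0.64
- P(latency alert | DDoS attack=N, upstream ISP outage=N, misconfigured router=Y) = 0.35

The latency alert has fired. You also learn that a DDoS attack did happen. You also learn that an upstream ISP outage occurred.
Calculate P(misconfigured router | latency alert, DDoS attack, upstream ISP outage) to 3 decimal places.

P(latency alert | DDoS attack, upstream ISP outage) = 0.77·0.72 + 0.81·0.28 = 0.554400 + 0.226800 = 0.781200
The misconfigured router-present share is 0.81·0.28 = 0.226800.
Hence the posterior is 0.226800/0.781200 ≈ 0.290.

P(misconfigured router | latency alert, DDoS attack, upstream ISP outage) ≈ 0.290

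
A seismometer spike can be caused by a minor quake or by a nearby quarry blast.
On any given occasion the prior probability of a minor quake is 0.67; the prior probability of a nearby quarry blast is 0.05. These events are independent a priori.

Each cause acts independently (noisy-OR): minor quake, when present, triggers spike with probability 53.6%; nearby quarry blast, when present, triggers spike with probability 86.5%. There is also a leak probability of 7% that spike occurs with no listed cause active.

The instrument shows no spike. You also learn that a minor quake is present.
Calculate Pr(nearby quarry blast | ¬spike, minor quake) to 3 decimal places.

Under noisy-OR, P(spike | causes) = 1 − (1−0.07)·∏(1−qᵢ) over the active causes.
Weight on nearby quarry blast=true, given the evidence: 0.058255*0.05 = 0.002913
Denominator P(¬spike | minor quake): 0.43152*0.95 + 0.058255*0.05 = 0.412857
Posterior = 0.002913 / 0.412857 ≈ 0.007

Pr(nearby quarry blast | ¬spike, minor quake) ≈ 0.007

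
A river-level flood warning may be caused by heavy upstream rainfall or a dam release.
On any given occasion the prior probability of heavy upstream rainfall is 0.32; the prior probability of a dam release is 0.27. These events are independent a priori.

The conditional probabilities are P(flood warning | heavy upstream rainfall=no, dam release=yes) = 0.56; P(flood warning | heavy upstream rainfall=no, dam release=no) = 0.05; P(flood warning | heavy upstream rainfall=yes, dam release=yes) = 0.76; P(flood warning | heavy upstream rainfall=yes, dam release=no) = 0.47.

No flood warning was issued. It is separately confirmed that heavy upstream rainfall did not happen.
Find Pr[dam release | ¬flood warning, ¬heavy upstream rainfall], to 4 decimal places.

Pr[dam release | ¬flood warning, ¬heavy upstream rainfall] ≈ 0.1463

Weight on dam release=true, given the evidence: 0.44*0.27 = 0.118800
The normalizing constant is 0.95*0.73 + 0.44*0.27 = 0.812300
Posterior = 0.118800 / 0.812300 ≈ 0.1463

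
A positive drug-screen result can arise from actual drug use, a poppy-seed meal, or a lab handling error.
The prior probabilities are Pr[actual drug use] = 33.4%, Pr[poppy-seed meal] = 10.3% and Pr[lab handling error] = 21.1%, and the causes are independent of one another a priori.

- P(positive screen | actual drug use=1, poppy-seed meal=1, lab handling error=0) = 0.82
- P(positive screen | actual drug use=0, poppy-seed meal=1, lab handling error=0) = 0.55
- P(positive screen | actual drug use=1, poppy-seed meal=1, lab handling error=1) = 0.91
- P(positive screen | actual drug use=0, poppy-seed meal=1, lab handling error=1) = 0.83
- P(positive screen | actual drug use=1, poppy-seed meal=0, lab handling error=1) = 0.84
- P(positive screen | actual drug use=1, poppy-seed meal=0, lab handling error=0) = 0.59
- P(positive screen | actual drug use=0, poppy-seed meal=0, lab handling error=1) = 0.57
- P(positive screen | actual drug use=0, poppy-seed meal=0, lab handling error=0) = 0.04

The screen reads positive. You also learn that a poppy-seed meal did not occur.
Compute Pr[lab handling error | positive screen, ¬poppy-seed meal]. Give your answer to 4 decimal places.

Pr[lab handling error | positive screen, ¬poppy-seed meal] ≈ 0.4411

Numerator (weight on configurations with lab handling error): 0.080100 + 0.059198 = 0.139298
Normalizer over all consistent configurations: 0.04×0.666×0.789 + 0.57×0.666×0.211 + 0.59×0.334×0.789 + 0.84×0.334×0.211 = 0.315797
P(lab handling error | positive screen, ¬poppy-seed meal) = 0.139298/0.315797 ≈ 0.4411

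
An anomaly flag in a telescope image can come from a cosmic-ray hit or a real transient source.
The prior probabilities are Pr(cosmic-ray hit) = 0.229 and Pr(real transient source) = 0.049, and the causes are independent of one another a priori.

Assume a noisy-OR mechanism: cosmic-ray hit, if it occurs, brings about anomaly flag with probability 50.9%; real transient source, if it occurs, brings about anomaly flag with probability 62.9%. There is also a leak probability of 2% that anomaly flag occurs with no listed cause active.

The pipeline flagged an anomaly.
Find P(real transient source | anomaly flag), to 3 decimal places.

Under noisy-OR, P(anomaly flag | causes) = 1 − (1−0.02)·∏(1−qᵢ) over the active causes.
For the numerator, keep only real transient source=true terms: 0.024043 + 0.009218 = 0.033261
The normalizing constant is 0.02·0.771·0.951 + 0.63642·0.771·0.049 + 0.51882·0.229·0.951 + 0.821482·0.229·0.049 = 0.160913
Posterior = 0.033261 / 0.160913 ≈ 0.207

P(real transient source | anomaly flag) ≈ 0.207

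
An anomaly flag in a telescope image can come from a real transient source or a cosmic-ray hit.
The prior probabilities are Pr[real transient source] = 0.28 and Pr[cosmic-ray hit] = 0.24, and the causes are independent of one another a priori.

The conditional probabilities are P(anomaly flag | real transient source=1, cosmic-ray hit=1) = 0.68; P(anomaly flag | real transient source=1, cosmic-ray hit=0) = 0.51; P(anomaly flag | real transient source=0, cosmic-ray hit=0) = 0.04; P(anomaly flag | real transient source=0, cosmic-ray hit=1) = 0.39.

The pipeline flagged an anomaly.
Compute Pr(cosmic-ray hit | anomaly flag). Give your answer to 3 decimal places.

P(anomaly flag) = 0.04×0.72×0.76 + 0.39×0.72×0.24 + 0.51×0.28×0.76 + 0.68×0.28×0.24 = 0.021888 + 0.067392 + 0.108528 + 0.045696 = 0.243504
Of this, 0.113088 comes from 0.067392 + 0.045696 (the cosmic-ray hit=true cases).
Hence the posterior is 0.113088/0.243504 ≈ 0.464.

Pr(cosmic-ray hit | anomaly flag) ≈ 0.464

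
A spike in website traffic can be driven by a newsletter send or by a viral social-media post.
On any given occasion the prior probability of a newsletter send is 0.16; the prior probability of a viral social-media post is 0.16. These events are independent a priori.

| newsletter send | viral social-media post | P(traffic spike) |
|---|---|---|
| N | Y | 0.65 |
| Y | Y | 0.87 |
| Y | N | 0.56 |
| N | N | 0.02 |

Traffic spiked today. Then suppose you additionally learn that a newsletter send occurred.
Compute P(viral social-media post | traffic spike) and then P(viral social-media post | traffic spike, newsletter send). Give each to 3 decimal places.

P(viral social-media post | traffic spike) ≈ 0.551; P(viral social-media post | traffic spike, newsletter send) ≈ 0.228

P(traffic spike) = 0.02·0.84·0.84 + 0.65·0.84·0.16 + 0.56·0.16·0.84 + 0.87·0.16·0.16 = 0.014112 + 0.087360 + 0.075264 + 0.022272 = 0.199008
Restricting to configurations with viral social-media post present: 0.087360 + 0.022272 = 0.109632.
Hence the posterior is 0.109632/0.199008 ≈ 0.551.

Now also conditioning on newsletter send=true:
Sum P(traffic spike|·) weighted by the priors over both values of viral social-media post:
  P(traffic spike | newsletter send) = 0.56×0.84 + 0.87×0.16
        = 0.470400 + 0.139200 = 0.609600
Keeping only the viral social-media post-present terms gives 0.139200, so
  P(viral social-media post | traffic spike, newsletter send) = 0.139200 / 0.609600 ≈ 0.228
Conditioning on newsletter send lowers the posterior on viral social-media post: the classic explaining-away effect in a common-effect structure.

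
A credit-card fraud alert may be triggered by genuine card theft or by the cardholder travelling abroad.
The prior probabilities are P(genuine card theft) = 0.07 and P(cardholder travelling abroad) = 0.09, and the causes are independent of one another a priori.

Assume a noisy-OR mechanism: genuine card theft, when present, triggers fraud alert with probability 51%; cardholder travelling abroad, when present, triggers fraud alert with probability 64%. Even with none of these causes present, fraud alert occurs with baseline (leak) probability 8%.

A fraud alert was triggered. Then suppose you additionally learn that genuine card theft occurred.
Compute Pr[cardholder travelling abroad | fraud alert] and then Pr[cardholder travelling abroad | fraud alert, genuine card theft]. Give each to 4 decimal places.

Pr[cardholder travelling abroad | fraud alert] ≈ 0.3736; Pr[cardholder travelling abroad | fraud alert, genuine card theft] ≈ 0.1311

Under noisy-OR, P(fraud alert | causes) = 1 − (1−0.08)·∏(1−qᵢ) over the active causes.
P(fraud alert) = 0.08*0.93*0.91 + 0.6688*0.93*0.09 + 0.5492*0.07*0.91 + 0.837712*0.07*0.09 = 0.067704 + 0.055979 + 0.034984 + 0.005278 = 0.163945
Of this, 0.061257 comes from 0.055979 + 0.005278 (the cardholder travelling abroad=true cases).
Hence the posterior is 0.061257/0.163945 ≈ 0.3736.

With the extra evidence:
Enumerate both values of cardholder travelling abroad and weight by the priors:
  P(fraud alert | genuine card theft) = 0.5492·0.91 + 0.837712·0.09
        = 0.499772 + 0.075394 = 0.575166
Configurations with cardholder travelling abroad contribute 0.075394, so
  P(cardholder travelling abroad | fraud alert, genuine card theft) = 0.075394 / 0.575166 ≈ 0.1311
— genuine card theft explains away the evidence for cardholder travelling abroad.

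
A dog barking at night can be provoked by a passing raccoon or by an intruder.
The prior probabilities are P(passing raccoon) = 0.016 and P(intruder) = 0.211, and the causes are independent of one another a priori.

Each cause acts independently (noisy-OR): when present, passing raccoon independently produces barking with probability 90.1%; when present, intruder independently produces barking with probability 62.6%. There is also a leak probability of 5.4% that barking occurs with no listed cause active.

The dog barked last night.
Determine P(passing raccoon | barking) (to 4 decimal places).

P(passing raccoon | barking) ≈ 0.0770

Under noisy-OR, P(barking | causes) = 1 − (1−0.054)·∏(1−qᵢ) over the active causes.
P(barking) = 0.054*0.984*0.789 + 0.646196*0.984*0.211 + 0.906346*0.016*0.789 + 0.964973*0.016*0.211 = 0.041924 + 0.134166 + 0.011442 + 0.003258 = 0.190790
Restricting to configurations with passing raccoon present: 0.011442 + 0.003258 = 0.014700.
P(passing raccoon | barking) = 0.014700 / 0.190790 ≈ 0.0770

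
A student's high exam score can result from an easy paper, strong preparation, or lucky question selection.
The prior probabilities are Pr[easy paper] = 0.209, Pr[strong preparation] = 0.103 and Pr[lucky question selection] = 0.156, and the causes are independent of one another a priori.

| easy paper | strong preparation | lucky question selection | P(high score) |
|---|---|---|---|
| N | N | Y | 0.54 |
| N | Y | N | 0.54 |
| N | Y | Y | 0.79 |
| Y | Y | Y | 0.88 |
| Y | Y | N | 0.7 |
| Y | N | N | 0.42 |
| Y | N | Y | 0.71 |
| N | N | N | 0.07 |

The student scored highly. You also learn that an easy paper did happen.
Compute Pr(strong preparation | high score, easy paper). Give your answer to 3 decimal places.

Pr(strong preparation | high score, easy paper) ≈ 0.152

Numerator (weight on configurations with strong preparation): 0.060852 + 0.014140 = 0.074992
Normalizer over all consistent configurations: 0.42·0.897·0.844 + 0.71·0.897·0.156 + 0.7·0.103·0.844 + 0.88·0.103·0.156 = 0.492313
Posterior = 0.074992 / 0.492313 ≈ 0.152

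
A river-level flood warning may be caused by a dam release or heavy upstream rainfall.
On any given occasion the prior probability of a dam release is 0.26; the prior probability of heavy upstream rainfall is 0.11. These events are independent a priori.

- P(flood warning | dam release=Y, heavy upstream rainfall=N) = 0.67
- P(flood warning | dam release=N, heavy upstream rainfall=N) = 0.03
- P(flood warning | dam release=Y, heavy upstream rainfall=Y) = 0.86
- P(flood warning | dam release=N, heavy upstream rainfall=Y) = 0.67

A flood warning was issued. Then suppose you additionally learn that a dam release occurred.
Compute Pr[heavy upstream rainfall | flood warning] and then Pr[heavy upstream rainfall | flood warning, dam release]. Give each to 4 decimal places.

Numerator (weight on configurations with heavy upstream rainfall): 0.054538 + 0.024596 = 0.079134
Normalizer over all consistent configurations: 0.03*0.74*0.89 + 0.67*0.74*0.11 + 0.67*0.26*0.89 + 0.86*0.26*0.11 = 0.253930
Posterior = 0.079134 / 0.253930 ≈ 0.3116

Now also conditioning on dam release=true:
By total probability over both values of heavy upstream rainfall:
  P(flood warning | dam release) = 0.67×0.89 + 0.86×0.11
        = 0.596300 + 0.094600 = 0.690900
Configurations with heavy upstream rainfall contribute 0.094600, so
  P(heavy upstream rainfall | flood warning, dam release) = 0.094600 / 0.690900 ≈ 0.1369
Conditioning on dam release lowers the posterior on heavy upstream rainfall: the classic explaining-away effect in a common-effect structure.

Pr[heavy upstream rainfall | flood warning] ≈ 0.3116; Pr[heavy upstream rainfall | flood warning, dam release] ≈ 0.1369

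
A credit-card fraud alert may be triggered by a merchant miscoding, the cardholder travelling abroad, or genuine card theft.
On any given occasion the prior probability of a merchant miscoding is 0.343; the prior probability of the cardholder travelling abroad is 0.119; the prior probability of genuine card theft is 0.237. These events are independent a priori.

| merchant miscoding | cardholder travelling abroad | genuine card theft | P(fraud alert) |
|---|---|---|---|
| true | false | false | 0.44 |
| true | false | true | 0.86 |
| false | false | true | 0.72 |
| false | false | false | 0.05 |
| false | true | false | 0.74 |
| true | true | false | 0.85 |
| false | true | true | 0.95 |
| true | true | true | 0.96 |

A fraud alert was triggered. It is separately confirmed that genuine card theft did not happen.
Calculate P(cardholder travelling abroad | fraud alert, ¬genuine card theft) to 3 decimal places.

P(cardholder travelling abroad | fraud alert, ¬genuine card theft) ≈ 0.364

P(fraud alert | ¬genuine card theft) = 0.05·0.657·0.881 + 0.74·0.657·0.119 + 0.44·0.343·0.881 + 0.85·0.343·0.119 = 0.028941 + 0.057855 + 0.132961 + 0.034694 = 0.254451
Restricting to configurations with cardholder travelling abroad present: 0.057855 + 0.034694 = 0.092549.
Hence the posterior is 0.092549/0.254451 ≈ 0.364.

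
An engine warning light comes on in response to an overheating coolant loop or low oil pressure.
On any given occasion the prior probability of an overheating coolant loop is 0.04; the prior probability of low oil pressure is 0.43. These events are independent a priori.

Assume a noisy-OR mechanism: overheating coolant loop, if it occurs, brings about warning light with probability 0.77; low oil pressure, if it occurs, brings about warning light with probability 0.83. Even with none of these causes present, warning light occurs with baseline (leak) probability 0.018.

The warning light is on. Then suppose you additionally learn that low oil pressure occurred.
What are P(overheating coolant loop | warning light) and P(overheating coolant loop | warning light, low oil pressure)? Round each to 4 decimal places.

Under noisy-OR, P(warning light | causes) = 1 − (1−0.018)·∏(1−qᵢ) over the active causes.
P(warning light) = 0.018*0.96*0.57 + 0.83306*0.96*0.43 + 0.77414*0.04*0.57 + 0.961604*0.04*0.43 = 0.009850 + 0.343887 + 0.017650 + 0.016540 = 0.387927
Restricting to configurations with overheating coolant loop present: 0.017650 + 0.016540 = 0.034190.
Hence the posterior is 0.034190/0.387927 ≈ 0.0881.

With the extra evidence:
Numerator (weight on configurations with overheating coolant loop): 0.961604·0.04 = 0.038464
Denominator P(warning light | low oil pressure): 0.83306·0.96 + 0.961604·0.04 = 0.838202
Posterior = 0.038464 / 0.838202 ≈ 0.0459

P(overheating coolant loop | warning light) ≈ 0.0881; P(overheating coolant loop | warning light, low oil pressure) ≈ 0.0459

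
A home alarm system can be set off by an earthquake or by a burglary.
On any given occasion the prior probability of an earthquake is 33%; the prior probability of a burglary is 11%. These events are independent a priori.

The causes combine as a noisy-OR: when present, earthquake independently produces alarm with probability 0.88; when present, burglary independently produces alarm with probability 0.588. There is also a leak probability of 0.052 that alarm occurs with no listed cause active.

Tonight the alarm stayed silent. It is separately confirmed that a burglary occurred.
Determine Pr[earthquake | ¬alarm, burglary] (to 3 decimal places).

Under noisy-OR, P(alarm | causes) = 1 − (1−0.052)·∏(1−qᵢ) over the active causes.
Enumerate both values of earthquake and weight by the priors:
  P(¬alarm | burglary) = 0.390576·0.67 + 0.046869·0.33
        = 0.261686 + 0.015467 = 0.277153
The terms with earthquake present sum to 0.015467, so
  P(earthquake | ¬alarm, burglary) = 0.015467 / 0.277153 ≈ 0.056

Pr[earthquake | ¬alarm, burglary] ≈ 0.056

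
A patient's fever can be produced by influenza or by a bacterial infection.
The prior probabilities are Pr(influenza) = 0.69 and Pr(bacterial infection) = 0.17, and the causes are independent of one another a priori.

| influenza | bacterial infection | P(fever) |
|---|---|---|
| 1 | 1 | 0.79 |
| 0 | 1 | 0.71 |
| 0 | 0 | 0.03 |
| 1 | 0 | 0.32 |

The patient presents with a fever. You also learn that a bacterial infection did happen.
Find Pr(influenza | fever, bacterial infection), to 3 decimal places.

Pr(influenza | fever, bacterial infection) ≈ 0.712

Weight on influenza=true, given the evidence: 0.79·0.69 = 0.545100
Denominator P(fever | bacterial infection): 0.71·0.31 + 0.79·0.69 = 0.765200
Posterior = 0.545100 / 0.765200 ≈ 0.712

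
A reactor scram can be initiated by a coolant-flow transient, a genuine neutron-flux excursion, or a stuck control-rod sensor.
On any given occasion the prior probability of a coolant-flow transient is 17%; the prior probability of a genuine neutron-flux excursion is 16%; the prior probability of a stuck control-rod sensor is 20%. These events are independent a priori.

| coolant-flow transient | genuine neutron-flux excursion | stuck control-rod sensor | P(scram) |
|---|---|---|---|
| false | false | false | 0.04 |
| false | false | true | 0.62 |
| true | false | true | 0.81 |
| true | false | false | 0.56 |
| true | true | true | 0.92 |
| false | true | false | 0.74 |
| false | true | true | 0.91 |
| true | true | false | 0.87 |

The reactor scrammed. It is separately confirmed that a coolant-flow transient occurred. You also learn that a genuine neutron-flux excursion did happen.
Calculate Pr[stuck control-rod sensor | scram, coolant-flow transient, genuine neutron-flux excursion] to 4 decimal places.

P(scram | coolant-flow transient, genuine neutron-flux excursion) = 0.87·0.8 + 0.92·0.2 = 0.696000 + 0.184000 = 0.880000
Restricting to configurations with stuck control-rod sensor present: 0.92·0.2 = 0.184000.
Hence the posterior is 0.184000/0.880000 ≈ 0.2091.

Pr[stuck control-rod sensor | scram, coolant-flow transient, genuine neutron-flux excursion] ≈ 0.2091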